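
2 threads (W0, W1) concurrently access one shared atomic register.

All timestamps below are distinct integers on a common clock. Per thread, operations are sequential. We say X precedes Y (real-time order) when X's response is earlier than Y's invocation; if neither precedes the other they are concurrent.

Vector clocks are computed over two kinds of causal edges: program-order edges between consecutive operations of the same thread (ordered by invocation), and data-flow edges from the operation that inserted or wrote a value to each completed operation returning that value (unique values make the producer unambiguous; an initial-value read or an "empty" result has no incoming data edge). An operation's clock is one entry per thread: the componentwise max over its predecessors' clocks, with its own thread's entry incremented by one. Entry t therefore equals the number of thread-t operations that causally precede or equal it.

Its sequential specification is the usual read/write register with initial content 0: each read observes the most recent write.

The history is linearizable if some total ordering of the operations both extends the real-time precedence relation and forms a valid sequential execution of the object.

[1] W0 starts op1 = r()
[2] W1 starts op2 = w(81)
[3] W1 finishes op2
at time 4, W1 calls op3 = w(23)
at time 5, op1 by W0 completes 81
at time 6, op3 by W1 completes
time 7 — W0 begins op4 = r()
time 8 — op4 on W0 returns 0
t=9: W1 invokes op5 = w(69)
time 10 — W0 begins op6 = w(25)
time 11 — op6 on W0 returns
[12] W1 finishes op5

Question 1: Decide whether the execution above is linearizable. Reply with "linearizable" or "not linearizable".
already the first 8 events (up to op4's response at time 8) admit no linearization; the first 7 still do
no legal order exists: 3 real-time-consistent candidates over 4 completed atomic register operations, all rejected
one such order, op1, op2, op3, op4, breaks at step 1 where op1 r() → 81 is illegal
one such order, op2, op1, op3, op4, breaks at step 4 where op4 r() → 0 is illegal

not linearizable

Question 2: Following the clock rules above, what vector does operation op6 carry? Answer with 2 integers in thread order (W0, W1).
op2, invoked 2, has no incoming edges; only W1's bump applies → (0, 1)
op3, invoked 4, takes VC(op2)=(0, 1) under max, adds 1 for W1 → (0, 2)
op1, invoked 1, takes VC(op2)=(0, 1) under max, adds 1 for W0 → (1, 1)
op5, invoked 9, takes VC(op3)=(0, 2) under max, adds 1 for W1 → (0, 3)
op4, invoked 7, takes VC(op1)=(1, 1) under max, adds 1 for W0 → (2, 1)
op6, invoked 10, takes VC(op4)=(2, 1) under max, adds 1 for W0 → (3, 1)
target: VC(op6) = (3, 1)

(3, 1)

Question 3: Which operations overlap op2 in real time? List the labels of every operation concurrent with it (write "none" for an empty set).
op2 runs from 2 to 3; window-overlapping ops are concurrent
op1 [1,5]: concurrent
op3 [4,6]: after
op4 [7,8]: after
op5 [9,12]: after
op6 [10,11]: after

op1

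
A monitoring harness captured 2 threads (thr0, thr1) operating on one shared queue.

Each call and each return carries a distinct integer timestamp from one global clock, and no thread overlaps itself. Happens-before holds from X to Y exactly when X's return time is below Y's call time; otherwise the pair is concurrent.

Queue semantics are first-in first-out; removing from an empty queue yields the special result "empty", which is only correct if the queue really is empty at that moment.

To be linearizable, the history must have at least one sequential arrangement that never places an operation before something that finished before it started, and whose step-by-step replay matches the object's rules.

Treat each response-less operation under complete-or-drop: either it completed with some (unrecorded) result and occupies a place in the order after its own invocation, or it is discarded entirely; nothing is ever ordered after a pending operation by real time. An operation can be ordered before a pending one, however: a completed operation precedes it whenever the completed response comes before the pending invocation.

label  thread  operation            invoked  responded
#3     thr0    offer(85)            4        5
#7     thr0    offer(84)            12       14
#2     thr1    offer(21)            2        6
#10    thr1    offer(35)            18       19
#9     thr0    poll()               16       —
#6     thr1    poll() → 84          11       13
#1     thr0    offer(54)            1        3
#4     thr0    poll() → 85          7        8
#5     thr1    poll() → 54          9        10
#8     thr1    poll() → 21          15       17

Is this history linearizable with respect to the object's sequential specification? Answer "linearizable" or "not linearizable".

not linearizable

cut after 7 events: linearizable; cut after 8 events (#4 responds, time 8): not linearizable
4 completed operations, 3 real-time-consistent orders — every queue replay fails
for example #1, #2, #3, #4 fails at step 4: #4 poll() → 85 is not legal there
for example #1, #3, #2, #4 fails at step 4: #4 poll() → 85 is not legal there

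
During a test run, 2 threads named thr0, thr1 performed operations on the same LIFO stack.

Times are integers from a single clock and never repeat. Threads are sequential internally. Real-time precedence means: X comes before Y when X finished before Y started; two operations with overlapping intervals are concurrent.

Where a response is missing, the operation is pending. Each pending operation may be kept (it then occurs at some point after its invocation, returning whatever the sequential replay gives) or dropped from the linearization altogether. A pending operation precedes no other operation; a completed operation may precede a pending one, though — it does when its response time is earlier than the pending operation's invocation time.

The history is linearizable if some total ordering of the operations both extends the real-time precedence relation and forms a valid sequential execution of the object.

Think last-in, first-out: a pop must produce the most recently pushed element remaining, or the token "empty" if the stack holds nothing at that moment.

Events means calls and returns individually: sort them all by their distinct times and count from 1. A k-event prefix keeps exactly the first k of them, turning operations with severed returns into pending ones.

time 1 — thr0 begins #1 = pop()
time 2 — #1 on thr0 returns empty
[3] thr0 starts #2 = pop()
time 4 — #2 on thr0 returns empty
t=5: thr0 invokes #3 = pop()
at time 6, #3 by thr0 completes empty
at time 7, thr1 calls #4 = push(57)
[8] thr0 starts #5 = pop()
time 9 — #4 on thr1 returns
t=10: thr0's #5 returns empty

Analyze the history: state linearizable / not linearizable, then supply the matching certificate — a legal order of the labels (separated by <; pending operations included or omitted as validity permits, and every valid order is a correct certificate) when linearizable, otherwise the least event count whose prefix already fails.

after step 1 (#1 pop() → empty): stack <>
after step 2 (#2 pop() → empty): stack <>
after step 3 (#3 pop() → empty): stack <>
after step 4 (#5 pop() → empty): stack <>
after step 5 (#4 push(57)): stack <57>

linearizable — witness: #1 < #2 < #3 < #5 < #4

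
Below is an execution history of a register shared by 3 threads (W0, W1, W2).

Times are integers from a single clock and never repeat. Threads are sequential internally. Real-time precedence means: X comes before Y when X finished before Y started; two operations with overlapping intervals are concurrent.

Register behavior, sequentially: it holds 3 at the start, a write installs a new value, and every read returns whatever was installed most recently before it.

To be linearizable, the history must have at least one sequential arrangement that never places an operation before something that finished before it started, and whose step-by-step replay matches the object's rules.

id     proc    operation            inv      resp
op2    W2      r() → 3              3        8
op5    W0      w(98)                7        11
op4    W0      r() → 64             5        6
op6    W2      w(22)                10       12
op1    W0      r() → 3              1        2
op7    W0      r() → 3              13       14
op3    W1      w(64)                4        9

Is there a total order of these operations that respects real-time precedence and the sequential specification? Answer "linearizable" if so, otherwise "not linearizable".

events 1..13 are fine; event 14 — the response of op7 at time 14 — makes the prefix non-linearizable
every one of the 18 real-time-consistent orders over 7 completed register ops fails the sequential spec
for example op1, op2, op3, op4, op5, op6, op7 fails at step 7: op7 r() → 3 is not legal there
for example op1, op2, op3, op4, op6, op5, op7 fails at step 7: op7 r() → 3 is not legal there

not linearizable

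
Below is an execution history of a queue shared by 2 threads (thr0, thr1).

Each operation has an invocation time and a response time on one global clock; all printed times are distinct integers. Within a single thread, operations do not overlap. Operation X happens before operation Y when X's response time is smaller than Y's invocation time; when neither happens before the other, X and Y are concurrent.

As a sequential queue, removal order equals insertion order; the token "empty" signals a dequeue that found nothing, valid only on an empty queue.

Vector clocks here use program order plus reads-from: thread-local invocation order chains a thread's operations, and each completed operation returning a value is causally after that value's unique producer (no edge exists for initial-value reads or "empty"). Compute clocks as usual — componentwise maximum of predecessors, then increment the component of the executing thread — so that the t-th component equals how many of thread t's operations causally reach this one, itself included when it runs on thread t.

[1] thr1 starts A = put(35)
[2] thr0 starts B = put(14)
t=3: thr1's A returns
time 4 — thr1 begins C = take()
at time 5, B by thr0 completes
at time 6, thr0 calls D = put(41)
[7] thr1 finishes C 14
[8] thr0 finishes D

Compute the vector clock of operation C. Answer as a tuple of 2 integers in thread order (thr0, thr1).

VC(A, invoked at 1): no causal predecessors; +1 on thr1 → (0, 1)
VC(B, invoked at 2): no causal predecessors; +1 on thr0 → (1, 0)
D, invoked 6, takes VC(B)=(1, 0) under max, adds 1 for thr0 → (2, 0)
C, invoked 4, takes VC(A)=(0, 1), VC(B)=(1, 0) under max, adds 1 for thr1 → (1, 2)
target: VC(C) = (1, 2)

(1, 2)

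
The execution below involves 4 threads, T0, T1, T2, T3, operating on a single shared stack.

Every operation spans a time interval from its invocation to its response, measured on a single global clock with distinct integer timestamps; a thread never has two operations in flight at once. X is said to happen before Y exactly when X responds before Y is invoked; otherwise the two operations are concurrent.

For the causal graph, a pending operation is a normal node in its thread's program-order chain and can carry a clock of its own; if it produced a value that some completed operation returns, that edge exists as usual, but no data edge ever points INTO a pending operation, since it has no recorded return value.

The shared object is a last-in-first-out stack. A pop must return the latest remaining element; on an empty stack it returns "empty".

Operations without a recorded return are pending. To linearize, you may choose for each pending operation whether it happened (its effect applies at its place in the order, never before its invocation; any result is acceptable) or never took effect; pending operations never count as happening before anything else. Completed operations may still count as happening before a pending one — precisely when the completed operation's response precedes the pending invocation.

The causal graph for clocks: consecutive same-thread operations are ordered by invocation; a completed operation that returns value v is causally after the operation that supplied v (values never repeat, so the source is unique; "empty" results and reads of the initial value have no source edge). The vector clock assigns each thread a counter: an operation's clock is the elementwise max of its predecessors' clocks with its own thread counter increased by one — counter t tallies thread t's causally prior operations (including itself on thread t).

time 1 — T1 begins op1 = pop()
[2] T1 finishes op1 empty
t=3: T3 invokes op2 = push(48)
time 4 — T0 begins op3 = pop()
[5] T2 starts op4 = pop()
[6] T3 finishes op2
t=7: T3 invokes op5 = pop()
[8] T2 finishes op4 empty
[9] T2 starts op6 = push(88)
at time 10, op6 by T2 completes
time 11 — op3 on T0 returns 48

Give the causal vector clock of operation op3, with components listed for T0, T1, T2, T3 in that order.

no predecessors for op2 (invoked 3): T3 increments from zero → (0, 0, 0, 1)
no predecessors for op4 (invoked 5): T2 increments from zero → (0, 0, 1, 0)
no predecessors for op1 (invoked 1): T1 increments from zero → (0, 1, 0, 0)
from VC(op2)=(0, 0, 0, 1), op5 (invoked 7) maxes components and bumps T3 → (0, 0, 0, 2)
from VC(op4)=(0, 0, 1, 0), op6 (invoked 9) maxes components and bumps T2 → (0, 0, 2, 0)
from VC(op2)=(0, 0, 0, 1), op3 (invoked 4) maxes components and bumps T0 → (1, 0, 0, 1)
target: VC(op3) = (1, 0, 0, 1)

(1, 0, 0, 1)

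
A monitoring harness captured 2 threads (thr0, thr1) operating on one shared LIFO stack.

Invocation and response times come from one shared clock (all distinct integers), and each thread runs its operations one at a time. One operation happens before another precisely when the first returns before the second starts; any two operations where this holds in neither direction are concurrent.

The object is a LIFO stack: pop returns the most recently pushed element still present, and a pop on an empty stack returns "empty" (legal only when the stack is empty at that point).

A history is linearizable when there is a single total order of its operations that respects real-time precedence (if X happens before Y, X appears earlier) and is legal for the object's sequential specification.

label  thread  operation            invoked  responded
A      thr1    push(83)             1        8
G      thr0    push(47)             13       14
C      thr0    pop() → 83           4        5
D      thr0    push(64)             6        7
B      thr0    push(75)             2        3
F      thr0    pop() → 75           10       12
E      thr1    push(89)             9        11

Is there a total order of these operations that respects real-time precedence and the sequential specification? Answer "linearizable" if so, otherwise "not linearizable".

not linearizable

the violation lands at event 12, F's response at time 12: events 1..11 linearize, events 1..12 do not
real-time-consistent orders of the 6 completed operations: 8 — all fail the LIFO stack replay
take A, B, C, D, E, F: step 3 already fails, because C pop() → 83 cannot occur there
take A, B, C, D, F, E: step 3 already fails, because C pop() → 83 cannot occur there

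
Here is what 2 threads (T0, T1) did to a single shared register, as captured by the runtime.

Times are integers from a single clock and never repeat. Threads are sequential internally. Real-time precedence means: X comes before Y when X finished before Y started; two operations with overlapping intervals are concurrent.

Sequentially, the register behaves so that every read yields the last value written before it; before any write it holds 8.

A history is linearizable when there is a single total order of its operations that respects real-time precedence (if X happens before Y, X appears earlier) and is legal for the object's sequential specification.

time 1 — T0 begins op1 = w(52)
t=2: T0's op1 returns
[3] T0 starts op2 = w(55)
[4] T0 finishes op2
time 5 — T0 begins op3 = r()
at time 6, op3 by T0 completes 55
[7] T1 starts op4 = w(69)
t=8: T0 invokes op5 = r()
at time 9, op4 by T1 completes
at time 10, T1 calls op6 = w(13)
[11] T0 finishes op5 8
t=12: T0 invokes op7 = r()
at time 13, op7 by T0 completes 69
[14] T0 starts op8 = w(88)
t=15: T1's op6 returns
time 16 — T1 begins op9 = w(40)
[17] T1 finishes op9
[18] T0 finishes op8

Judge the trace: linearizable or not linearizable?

not linearizable

cut after 10 events: linearizable; cut after 11 events (op5 responds, time 11): not linearizable
the 5 completed operations admit 2 real-time orders; each fails the register replay
include/drop combinations of the 1 pending operation (op6) were all tried; none helps
sample order op1, op2, op3, op4, op5 (pending dropped) stalls at step 5 — op5 r() → 8 has no legal effect
sample order op1, op2, op3, op5, op4 (pending dropped) stalls at step 4 — op5 r() → 8 has no legal effect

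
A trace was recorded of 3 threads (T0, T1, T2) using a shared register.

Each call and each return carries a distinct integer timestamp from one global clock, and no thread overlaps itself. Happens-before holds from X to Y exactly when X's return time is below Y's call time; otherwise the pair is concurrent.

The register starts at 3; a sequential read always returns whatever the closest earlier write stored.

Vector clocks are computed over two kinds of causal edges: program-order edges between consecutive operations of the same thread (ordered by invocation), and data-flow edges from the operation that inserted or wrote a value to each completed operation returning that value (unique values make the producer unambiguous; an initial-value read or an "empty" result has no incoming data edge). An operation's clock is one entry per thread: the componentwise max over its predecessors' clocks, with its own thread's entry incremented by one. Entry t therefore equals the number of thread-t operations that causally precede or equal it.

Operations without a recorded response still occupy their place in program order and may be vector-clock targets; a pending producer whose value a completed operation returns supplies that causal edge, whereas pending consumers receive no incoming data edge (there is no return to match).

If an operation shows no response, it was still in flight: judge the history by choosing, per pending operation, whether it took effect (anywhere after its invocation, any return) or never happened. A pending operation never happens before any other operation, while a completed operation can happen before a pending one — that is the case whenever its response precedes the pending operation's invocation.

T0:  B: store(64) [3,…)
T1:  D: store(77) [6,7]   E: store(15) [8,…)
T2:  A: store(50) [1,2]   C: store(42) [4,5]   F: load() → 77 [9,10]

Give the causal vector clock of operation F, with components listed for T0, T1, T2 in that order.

A, invoked 1, has no incoming edges; only T2's bump applies → (0, 0, 1)
D, invoked 6, has no incoming edges; only T1's bump applies → (0, 1, 0)
B, invoked 3, has no incoming edges; only T0's bump applies → (1, 0, 0)
C (invocation 4): componentwise max over VC(A)=(0, 0, 1), +1 at T2, giving (0, 0, 2)
E (invocation 8): componentwise max over VC(D)=(0, 1, 0), +1 at T1, giving (0, 2, 0)
F (invocation 9): componentwise max over VC(C)=(0, 0, 2), VC(D)=(0, 1, 0), +1 at T2, giving (0, 1, 3)
target: VC(F) = (0, 1, 3)

(0, 1, 3)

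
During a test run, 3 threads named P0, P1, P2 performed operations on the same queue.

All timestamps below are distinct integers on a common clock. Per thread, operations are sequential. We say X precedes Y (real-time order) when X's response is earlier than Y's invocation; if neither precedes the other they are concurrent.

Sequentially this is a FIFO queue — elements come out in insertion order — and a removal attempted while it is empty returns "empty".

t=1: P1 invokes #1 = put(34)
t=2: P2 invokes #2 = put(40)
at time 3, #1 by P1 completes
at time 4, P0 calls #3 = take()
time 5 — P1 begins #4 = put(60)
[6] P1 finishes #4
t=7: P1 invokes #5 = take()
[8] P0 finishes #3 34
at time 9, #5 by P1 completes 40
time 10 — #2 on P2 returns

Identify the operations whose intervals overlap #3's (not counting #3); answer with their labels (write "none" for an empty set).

concurrent with #3 ([4,8]): every op whose interval crosses 4..8
#1 [1,3]: before
#2 [2,10]: concurrent
#4 [5,6]: concurrent
#5 [7,9]: concurrent

#2, #4, #5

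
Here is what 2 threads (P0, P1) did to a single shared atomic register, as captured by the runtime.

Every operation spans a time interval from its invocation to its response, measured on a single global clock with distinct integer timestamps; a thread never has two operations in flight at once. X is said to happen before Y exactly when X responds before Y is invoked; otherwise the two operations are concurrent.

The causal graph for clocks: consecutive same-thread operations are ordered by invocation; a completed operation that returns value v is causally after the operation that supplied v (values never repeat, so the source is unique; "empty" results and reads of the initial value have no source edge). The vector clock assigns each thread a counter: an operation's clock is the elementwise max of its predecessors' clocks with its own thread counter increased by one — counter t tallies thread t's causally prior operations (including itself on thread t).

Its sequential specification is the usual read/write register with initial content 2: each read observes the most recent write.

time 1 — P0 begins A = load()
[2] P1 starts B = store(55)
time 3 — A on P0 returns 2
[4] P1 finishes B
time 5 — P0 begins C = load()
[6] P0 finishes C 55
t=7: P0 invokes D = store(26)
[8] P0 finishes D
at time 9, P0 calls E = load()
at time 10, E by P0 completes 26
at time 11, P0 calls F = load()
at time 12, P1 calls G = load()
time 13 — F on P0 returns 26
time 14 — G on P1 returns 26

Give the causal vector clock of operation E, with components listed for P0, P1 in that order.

B (invocation 2): nothing precedes it; P1's component alone gives (0, 1)
A (invocation 1): nothing precedes it; P0's component alone gives (1, 0)
C, invoked 5, takes VC(A)=(1, 0), VC(B)=(0, 1) under max, adds 1 for P0 → (2, 1)
D, invoked 7, takes VC(C)=(2, 1) under max, adds 1 for P0 → (3, 1)
G, invoked 12, takes VC(B)=(0, 1), VC(D)=(3, 1) under max, adds 1 for P1 → (3, 2)
E, invoked 9, takes VC(D)=(3, 1) under max, adds 1 for P0 → (4, 1)
F, invoked 11, takes VC(D)=(3, 1), VC(E)=(4, 1) under max, adds 1 for P0 → (5, 1)
target: VC(E) = (4, 1)

(4, 1)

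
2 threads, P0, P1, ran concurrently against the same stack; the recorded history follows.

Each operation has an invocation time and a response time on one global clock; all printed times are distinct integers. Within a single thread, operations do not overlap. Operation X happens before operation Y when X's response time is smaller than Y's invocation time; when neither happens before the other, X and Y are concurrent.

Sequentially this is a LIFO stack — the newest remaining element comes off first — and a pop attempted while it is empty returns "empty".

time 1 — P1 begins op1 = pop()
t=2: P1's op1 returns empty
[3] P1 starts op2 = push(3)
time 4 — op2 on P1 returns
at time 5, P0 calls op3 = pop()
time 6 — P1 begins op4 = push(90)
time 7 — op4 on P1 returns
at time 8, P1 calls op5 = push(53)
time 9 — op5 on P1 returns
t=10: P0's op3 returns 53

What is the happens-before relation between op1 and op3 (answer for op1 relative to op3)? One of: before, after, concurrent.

before

op1 spans [1,2], op3 spans [5,10]
resp(op1)=2 < inv(op3)=5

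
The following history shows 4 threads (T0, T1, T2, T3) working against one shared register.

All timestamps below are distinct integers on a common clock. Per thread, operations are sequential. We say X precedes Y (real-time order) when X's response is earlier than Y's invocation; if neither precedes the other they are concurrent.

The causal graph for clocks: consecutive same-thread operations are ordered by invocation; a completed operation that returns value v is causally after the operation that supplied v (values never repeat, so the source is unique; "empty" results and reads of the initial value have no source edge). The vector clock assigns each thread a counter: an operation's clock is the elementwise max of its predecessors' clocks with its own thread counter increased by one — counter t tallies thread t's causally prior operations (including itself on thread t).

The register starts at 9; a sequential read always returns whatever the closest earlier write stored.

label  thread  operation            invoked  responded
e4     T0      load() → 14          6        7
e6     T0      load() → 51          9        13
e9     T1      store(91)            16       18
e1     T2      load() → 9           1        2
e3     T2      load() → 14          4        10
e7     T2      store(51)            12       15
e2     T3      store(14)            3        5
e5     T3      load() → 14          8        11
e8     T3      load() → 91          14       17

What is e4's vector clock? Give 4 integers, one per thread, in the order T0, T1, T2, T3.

root op e2, invoked 3: fresh clock plus T3's own tick → (0, 0, 0, 1)
root op e1, invoked 1: fresh clock plus T2's own tick → (0, 0, 1, 0)
root op e9, invoked 16: fresh clock plus T1's own tick → (0, 1, 0, 0)
invoked at 8, e5 merges VC(e2)=(0, 0, 0, 1) and bumps T3's slot → (0, 0, 0, 2)
invoked at 6, e4 merges VC(e2)=(0, 0, 0, 1) and bumps T0's slot → (1, 0, 0, 1)
invoked at 4, e3 merges VC(e1)=(0, 0, 1, 0), VC(e2)=(0, 0, 0, 1) and bumps T2's slot → (0, 0, 2, 1)
invoked at 12, e7 merges VC(e3)=(0, 0, 2, 1) and bumps T2's slot → (0, 0, 3, 1)
invoked at 14, e8 merges VC(e5)=(0, 0, 0, 2), VC(e9)=(0, 1, 0, 0) and bumps T3's slot → (0, 1, 0, 3)
invoked at 9, e6 merges VC(e4)=(1, 0, 0, 1), VC(e7)=(0, 0, 3, 1) and bumps T0's slot → (2, 0, 3, 1)
target: VC(e4) = (1, 0, 0, 1)

(1, 0, 0, 1)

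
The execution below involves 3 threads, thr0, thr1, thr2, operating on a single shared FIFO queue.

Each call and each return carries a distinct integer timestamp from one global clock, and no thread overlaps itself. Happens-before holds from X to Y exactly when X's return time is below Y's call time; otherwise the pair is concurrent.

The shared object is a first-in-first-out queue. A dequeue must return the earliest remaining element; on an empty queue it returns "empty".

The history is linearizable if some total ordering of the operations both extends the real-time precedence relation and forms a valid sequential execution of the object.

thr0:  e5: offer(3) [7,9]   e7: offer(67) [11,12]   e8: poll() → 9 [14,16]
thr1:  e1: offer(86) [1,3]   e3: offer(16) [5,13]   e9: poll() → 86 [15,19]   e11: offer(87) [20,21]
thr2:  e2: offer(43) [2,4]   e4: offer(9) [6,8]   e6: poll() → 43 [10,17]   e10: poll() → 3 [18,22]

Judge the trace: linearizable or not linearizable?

linearizable

witness order: e1, e2, e4, e5, e3, e7, e9, e6, e8, e10, e11
1. e1 offer(86), leaving queue <86>
2. e2 offer(43), leaving queue <86,43>
3. e4 offer(9), leaving queue <86,43,9>
4. e5 offer(3), leaving queue <86,43,9,3>
5. e3 offer(16), leaving queue <86,43,9,3,16>
6. e7 offer(67), leaving queue <86,43,9,3,16,67>
7. e9 poll() → 86, leaving queue <43,9,3,16,67>
8. e6 poll() → 43, leaving queue <9,3,16,67>
9. e8 poll() → 9, leaving queue <3,16,67>
10. e10 poll() → 3, leaving queue <16,67>
11. e11 offer(87), leaving queue <16,67,87>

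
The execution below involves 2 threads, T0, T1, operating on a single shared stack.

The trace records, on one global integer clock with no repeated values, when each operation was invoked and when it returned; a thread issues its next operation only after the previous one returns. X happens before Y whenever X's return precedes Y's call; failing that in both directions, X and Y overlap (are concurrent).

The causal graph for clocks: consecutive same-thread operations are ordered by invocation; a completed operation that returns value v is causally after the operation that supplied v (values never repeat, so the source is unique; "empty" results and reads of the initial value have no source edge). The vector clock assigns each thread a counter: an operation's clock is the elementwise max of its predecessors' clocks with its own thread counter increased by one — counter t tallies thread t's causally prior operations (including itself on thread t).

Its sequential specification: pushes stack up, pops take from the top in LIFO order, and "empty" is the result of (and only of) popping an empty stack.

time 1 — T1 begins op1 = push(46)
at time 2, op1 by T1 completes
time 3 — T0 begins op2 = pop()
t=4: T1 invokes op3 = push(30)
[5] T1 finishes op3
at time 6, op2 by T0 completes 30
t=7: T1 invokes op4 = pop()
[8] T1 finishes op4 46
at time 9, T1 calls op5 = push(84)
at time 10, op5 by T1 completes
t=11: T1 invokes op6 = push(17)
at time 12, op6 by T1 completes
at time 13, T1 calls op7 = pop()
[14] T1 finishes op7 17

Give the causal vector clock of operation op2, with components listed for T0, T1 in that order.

root op op1, invoked 1: fresh clock plus T1's own tick → (0, 1)
merge at op3 (invoked 4): VC(op1)=(0, 1), own-thread bump on T1 → (0, 2)
merge at op4 (invoked 7): VC(op1)=(0, 1), VC(op3)=(0, 2), own-thread bump on T1 → (0, 3)
merge at op2 (invoked 3): VC(op3)=(0, 2), own-thread bump on T0 → (1, 2)
merge at op5 (invoked 9): VC(op4)=(0, 3), own-thread bump on T1 → (0, 4)
merge at op6 (invoked 11): VC(op5)=(0, 4), own-thread bump on T1 → (0, 5)
merge at op7 (invoked 13): VC(op6)=(0, 5), own-thread bump on T1 → (0, 6)
target: VC(op2) = (1, 2)

(1, 2)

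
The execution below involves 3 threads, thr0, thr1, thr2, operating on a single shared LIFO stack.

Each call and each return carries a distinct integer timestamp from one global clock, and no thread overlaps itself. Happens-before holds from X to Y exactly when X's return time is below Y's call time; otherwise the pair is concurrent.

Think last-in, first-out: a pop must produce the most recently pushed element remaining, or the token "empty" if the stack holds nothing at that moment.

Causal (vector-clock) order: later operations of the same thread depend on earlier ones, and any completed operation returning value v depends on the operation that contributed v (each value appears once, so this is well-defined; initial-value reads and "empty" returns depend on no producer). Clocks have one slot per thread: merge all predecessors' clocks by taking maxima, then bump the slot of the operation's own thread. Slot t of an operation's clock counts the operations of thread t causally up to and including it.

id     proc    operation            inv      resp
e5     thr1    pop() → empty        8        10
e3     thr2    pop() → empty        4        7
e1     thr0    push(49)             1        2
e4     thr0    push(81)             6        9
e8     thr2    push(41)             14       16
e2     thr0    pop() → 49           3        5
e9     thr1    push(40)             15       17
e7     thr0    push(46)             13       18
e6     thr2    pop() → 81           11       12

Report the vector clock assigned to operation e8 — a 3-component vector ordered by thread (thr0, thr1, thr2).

root op e3, invoked 4: fresh clock plus thr2's own tick → (0, 0, 1)
root op e5, invoked 8: fresh clock plus thr1's own tick → (0, 1, 0)
root op e1, invoked 1: fresh clock plus thr0's own tick → (1, 0, 0)
e9, invoked 15, takes VC(e5)=(0, 1, 0) under max, adds 1 for thr1 → (0, 2, 0)
e2, invoked 3, takes VC(e1)=(1, 0, 0) under max, adds 1 for thr0 → (2, 0, 0)
e4, invoked 6, takes VC(e2)=(2, 0, 0) under max, adds 1 for thr0 → (3, 0, 0)
e7, invoked 13, takes VC(e4)=(3, 0, 0) under max, adds 1 for thr0 → (4, 0, 0)
e6, invoked 11, takes VC(e3)=(0, 0, 1), VC(e4)=(3, 0, 0) under max, adds 1 for thr2 → (3, 0, 2)
e8, invoked 14, takes VC(e6)=(3, 0, 2) under max, adds 1 for thr2 → (3, 0, 3)
target: VC(e8) = (3, 0, 3)

(3, 0, 3)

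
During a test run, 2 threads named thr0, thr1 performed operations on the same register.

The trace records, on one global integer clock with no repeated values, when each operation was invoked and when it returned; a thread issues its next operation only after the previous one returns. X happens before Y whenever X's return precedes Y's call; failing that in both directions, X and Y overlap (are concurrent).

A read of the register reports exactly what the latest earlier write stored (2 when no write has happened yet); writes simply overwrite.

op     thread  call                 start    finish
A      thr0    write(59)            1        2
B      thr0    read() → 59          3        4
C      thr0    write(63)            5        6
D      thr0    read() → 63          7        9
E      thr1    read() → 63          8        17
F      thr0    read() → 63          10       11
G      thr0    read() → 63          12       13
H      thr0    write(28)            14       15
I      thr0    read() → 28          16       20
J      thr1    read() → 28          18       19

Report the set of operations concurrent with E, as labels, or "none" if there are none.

overlap test against E [8,17]: concurrent iff the interval meets 8..17
A [1,2]: before
B [3,4]: before
C [5,6]: before
D [7,9]: concurrent
F [10,11]: concurrent
G [12,13]: concurrent
H [14,15]: concurrent
I [16,20]: concurrent
J [18,19]: after

D, F, G, H, I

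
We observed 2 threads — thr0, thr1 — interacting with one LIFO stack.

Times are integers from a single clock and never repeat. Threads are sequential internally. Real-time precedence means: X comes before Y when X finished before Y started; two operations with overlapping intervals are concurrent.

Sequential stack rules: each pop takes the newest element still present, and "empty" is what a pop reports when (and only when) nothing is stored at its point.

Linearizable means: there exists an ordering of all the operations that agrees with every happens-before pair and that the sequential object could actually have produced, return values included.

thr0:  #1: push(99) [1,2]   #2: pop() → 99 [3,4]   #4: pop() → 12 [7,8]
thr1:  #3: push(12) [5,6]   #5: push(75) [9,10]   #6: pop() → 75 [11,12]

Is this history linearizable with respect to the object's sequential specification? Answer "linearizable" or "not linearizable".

linearizable

witness order: #1, #2, #3, #4, #5, #6
after step 1 (#1 push(99)): stack <99>
after step 2 (#2 pop() → 99): stack <>
after step 3 (#3 push(12)): stack <12>
after step 4 (#4 pop() → 12): stack <>
after step 5 (#5 push(75)): stack <75>
after step 6 (#6 pop() → 75): stack <>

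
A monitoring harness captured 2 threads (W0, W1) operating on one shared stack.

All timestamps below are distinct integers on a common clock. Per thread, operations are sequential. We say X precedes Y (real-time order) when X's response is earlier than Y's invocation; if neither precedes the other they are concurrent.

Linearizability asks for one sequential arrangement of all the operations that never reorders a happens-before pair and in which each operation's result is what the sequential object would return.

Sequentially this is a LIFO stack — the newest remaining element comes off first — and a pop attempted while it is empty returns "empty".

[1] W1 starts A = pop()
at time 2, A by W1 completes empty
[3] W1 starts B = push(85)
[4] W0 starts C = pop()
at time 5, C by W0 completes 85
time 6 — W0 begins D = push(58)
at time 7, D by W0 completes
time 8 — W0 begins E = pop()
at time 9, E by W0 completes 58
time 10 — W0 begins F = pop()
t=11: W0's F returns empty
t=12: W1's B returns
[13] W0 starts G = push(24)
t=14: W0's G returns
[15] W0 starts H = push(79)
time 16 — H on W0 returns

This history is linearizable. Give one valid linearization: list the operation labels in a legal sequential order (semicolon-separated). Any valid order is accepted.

A; B; C; D; E; F; G; H

step 1: A pop() → empty — stack <>
step 2: B push(85) — stack <85>
step 3: C pop() → 85 — stack <>
step 4: D push(58) — stack <58>
step 5: E pop() → 58 — stack <>
step 6: F pop() → empty — stack <>
step 7: G push(24) — stack <24>
step 8: H push(79) — stack <24,79>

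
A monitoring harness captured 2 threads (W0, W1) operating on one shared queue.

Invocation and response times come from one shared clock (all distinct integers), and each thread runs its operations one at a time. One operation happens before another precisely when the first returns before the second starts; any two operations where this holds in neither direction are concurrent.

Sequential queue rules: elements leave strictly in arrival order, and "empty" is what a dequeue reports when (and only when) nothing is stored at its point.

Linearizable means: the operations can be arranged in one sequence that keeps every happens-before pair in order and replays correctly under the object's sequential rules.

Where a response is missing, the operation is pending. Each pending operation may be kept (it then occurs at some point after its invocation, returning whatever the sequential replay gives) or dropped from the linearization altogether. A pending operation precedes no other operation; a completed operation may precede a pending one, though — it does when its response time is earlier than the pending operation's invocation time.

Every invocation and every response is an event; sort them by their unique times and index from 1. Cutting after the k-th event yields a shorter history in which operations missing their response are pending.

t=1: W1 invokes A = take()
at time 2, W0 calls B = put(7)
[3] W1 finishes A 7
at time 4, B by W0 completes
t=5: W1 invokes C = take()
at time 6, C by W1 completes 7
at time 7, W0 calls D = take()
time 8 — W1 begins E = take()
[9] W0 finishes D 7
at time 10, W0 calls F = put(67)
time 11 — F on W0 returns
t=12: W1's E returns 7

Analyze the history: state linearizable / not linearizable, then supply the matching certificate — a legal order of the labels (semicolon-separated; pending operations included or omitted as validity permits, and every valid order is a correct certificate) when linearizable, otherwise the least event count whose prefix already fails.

prefix check: 1..5 passes, 1..6 fails once C's time-6 response joins
no legal order exists: 2 real-time-consistent candidates over 3 completed queue operations, all rejected
take A, B, C: step 1 already fails, because A take() → 7 cannot occur there
take B, A, C: step 3 already fails, because C take() → 7 cannot occur there

not linearizable — minimal violating prefix: 6 events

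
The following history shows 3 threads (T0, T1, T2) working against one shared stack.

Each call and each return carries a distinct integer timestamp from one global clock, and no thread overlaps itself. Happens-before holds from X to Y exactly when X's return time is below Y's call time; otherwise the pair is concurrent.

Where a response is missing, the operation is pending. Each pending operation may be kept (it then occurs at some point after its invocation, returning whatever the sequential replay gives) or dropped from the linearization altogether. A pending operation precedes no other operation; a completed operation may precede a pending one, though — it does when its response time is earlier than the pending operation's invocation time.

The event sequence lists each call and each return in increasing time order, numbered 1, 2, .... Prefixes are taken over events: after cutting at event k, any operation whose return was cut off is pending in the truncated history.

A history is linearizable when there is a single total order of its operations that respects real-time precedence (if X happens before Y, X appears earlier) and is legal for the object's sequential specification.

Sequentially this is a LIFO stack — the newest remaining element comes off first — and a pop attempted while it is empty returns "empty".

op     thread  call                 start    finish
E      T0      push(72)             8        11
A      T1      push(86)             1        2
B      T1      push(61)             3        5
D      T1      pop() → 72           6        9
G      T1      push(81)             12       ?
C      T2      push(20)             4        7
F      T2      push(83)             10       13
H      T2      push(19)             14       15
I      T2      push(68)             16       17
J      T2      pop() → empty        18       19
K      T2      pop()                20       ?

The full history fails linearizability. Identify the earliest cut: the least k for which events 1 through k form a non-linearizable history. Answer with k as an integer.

19

events 1..18 are still linearizable — one witness is A, B, C, E, D, F, G, H, I:
step 1: A push(86) — stack <86>
step 2: B push(61) — stack <86,61>
step 3: C push(20) — stack <86,61,20>
step 4: E push(72) — stack <86,61,20,72>
step 5: D pop() → 72 — stack <86,61,20>
step 6: F push(83) — stack <86,61,20,83>
step 7: G push(81) (pending, included) — stack <86,61,20,83,81>
step 8: H push(19) — stack <86,61,20,83,81,19>
step 9: I push(68) — stack <86,61,20,83,81,19,68>
at event 19 (J's time-19 response) nothing linearizes any more
including or dropping the 1 pending operation (G) in any combination fails
one such order, A, B, C, D, E, F, H, I, J (pending dropped), breaks at step 4 where D pop() → 72 is illegal
one such order, A, B, C, D, F, E, H, I, J (pending dropped), breaks at step 4 where D pop() → 72 is illegal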